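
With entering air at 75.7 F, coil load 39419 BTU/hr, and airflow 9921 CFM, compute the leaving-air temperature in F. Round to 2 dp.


dT = 39419/(1.08*9921) = 3.6790
T_leave = 75.7 - 3.6790 = 72.02 F

72.02 F


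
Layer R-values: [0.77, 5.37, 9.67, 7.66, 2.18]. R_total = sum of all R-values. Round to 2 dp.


R_total = 0.77 + 5.37 + 9.67 + 7.66 + 2.18 = 25.65

25.65


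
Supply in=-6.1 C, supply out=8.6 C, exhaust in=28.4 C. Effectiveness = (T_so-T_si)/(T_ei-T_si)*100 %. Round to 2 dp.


eff = (8.6-(-6.1))/(28.4-(-6.1))*100 = 42.61 %

42.61 %


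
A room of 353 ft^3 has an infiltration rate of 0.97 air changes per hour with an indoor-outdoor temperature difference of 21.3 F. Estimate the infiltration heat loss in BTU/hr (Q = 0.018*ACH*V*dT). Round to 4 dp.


Q = 0.018 * 0.97 * 353 * 21.3 = 131.2800 BTU/hr

131.2800 BTU/hr


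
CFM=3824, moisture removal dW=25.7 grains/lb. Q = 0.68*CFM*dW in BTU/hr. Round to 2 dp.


Q = 0.68 * 3824 * 25.7 = 66828.22 BTU/hr

66828.22 BTU/hr


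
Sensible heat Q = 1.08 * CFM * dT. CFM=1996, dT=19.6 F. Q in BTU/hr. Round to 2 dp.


Q = 1.08 * 1996 * 19.6 = 42251.33 BTU/hr

42251.33 BTU/hr


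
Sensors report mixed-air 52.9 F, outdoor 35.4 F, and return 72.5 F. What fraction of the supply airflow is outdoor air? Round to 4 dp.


frac = (52.9 - 72.5) / (35.4 - 72.5) = 0.5283

0.5283


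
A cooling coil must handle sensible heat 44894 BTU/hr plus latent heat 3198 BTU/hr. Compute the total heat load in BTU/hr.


Qt = 44894 + 3198 = 48092 BTU/hr

48092 BTU/hr


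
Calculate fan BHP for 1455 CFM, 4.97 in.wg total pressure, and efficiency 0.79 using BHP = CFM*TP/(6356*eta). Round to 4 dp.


BHP = 1455 * 4.97 / (6356 * 0.79) = 1.4402 hp

1.4402 hp


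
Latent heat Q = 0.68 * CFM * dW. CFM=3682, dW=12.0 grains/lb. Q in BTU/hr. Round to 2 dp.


Q = 0.68 * 3682 * 12.0 = 30045.12 BTU/hr

30045.12 BTU/hr


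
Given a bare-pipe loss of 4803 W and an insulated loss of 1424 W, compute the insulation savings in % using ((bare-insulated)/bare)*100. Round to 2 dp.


Savings = ((4803-1424)/4803)*100 = 70.35 %

70.35 %


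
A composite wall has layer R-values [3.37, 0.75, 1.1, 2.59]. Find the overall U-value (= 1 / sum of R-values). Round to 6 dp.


R_total = 3.37 + 0.75 + 1.1 + 2.59 = 7.81
U = 1/7.81 = 0.128041

0.128041


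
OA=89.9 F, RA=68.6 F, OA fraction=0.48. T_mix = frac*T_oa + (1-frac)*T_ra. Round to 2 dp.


T_mix = 0.48*89.9 + 0.52*68.6 = 78.82 F

78.82 F


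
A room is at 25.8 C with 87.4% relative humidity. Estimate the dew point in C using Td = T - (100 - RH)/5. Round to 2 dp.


Td = 25.8 - (100-87.4)/5 = 23.28 C

23.28 C


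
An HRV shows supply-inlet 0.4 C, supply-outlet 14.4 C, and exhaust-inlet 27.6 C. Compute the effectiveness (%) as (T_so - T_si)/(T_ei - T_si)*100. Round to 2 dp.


eff = (14.4-0.4)/(27.6-0.4)*100 = 51.47 %

51.47 %


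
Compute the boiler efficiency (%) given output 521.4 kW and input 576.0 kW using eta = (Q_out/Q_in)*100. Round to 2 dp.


eta = (521.4/576.0)*100 = 90.52 %

90.52 %


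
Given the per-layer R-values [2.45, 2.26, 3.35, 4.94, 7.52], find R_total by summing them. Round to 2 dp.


R_total = 2.45 + 2.26 + 3.35 + 4.94 + 7.52 = 20.52

20.52


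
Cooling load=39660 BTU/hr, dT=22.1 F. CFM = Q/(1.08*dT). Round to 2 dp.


CFM = 39660 / (1.08 * 22.1) = 1661.64

1661.64 CFM


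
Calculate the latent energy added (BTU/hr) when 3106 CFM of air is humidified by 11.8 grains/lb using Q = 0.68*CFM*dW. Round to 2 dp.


Q = 0.68 * 3106 * 11.8 = 24922.54 BTU/hr

24922.54 BTU/hr


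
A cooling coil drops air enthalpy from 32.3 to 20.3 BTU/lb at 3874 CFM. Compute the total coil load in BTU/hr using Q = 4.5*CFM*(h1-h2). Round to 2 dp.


Q = 4.5 * 3874 * (32.3 - 20.3) = 209196.00 BTU/hr

209196.00 BTU/hr


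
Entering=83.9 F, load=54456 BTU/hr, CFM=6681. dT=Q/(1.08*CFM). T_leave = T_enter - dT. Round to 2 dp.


dT = 54456/(1.08*6681) = 7.5471
T_leave = 83.9 - 7.5471 = 76.35 F

76.35 F


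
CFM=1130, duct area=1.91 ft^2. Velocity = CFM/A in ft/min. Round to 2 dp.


V = 1130 / 1.91 = 591.62 ft/min

591.62 ft/min


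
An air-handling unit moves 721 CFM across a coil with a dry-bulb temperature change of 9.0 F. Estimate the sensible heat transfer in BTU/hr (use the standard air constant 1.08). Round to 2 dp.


Q = 1.08 * 721 * 9.0 = 7008.12 BTU/hr

7008.12 BTU/hr


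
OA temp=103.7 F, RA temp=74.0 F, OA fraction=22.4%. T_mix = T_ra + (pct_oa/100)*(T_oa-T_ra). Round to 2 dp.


T_mix = 74.0 + (22.4/100)*(103.7-74.0) = 80.65 F

80.65 F


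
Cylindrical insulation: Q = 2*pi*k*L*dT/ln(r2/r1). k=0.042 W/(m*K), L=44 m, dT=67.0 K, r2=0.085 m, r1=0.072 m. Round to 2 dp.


Q = 2*pi*0.042*44*67.0/ln(0.085/0.072) = 4686.92 W

4686.92 W


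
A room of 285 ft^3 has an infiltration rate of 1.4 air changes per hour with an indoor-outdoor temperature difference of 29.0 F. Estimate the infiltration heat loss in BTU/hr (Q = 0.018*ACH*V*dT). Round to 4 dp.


Q = 0.018 * 1.4 * 285 * 29.0 = 208.2780 BTU/hr

208.2780 BTU/hr


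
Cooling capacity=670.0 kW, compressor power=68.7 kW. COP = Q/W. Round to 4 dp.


COP = 670.0 / 68.7 = 9.7525

9.7525


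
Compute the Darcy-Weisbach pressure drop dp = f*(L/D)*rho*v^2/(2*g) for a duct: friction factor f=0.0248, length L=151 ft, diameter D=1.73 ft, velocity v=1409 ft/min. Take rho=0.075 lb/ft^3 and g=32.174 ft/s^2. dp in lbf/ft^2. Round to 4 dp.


v_fps = 1409/60 = 23.4833 ft/s
dp = 0.0248*(151/1.73)*0.075*23.4833^2/(2*32.174) = 1.3913 lbf/ft^2

1.3913 lbf/ft^2


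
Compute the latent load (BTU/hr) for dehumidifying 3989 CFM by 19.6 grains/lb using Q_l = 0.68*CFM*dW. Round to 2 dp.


Q = 0.68 * 3989 * 19.6 = 53165.39 BTU/hr

53165.39 BTU/hr


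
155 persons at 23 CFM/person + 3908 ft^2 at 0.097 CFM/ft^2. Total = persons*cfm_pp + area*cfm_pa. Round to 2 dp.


Total = 155*23 + 3908*0.097 = 3944.08 CFM

3944.08 CFM


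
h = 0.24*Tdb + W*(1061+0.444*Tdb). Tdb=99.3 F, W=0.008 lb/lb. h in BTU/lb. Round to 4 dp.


h = 0.24*99.3 + 0.008*(1061+0.444*99.3) = 32.6727 BTU/lb

32.6727 BTU/lb


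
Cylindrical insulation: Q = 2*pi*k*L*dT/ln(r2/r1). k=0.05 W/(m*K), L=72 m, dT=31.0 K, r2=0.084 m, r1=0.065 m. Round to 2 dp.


Q = 2*pi*0.05*72*31.0/ln(0.084/0.065) = 2734.49 W

2734.49 W


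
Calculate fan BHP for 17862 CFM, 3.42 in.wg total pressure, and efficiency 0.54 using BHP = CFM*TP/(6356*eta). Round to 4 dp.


BHP = 17862 * 3.42 / (6356 * 0.54) = 17.7983 hp

17.7983 hp


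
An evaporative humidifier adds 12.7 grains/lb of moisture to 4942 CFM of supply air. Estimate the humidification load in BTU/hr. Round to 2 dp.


Q = 0.68 * 4942 * 12.7 = 42679.11 BTU/hr

42679.11 BTU/hr


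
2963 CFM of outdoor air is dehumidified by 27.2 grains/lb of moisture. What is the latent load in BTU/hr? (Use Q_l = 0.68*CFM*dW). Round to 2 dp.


Q = 0.68 * 2963 * 27.2 = 54803.65 BTU/hr

54803.65 BTU/hr


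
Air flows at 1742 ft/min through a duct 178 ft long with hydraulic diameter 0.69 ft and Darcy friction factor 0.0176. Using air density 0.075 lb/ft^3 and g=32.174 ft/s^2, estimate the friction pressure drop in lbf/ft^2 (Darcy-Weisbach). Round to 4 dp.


v_fps = 1742/60 = 29.0333 ft/s
dp = 0.0176*(178/0.69)*0.075*29.0333^2/(2*32.174) = 4.4607 lbf/ft^2

4.4607 lbf/ft^2


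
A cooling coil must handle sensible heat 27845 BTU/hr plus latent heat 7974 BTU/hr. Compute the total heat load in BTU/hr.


Qt = 27845 + 7974 = 35819 BTU/hr

35819 BTU/hr


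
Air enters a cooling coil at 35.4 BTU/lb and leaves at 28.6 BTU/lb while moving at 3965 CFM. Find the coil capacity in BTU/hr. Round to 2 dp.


Q = 4.5 * 3965 * (35.4 - 28.6) = 121329.00 BTU/hr

121329.00 BTU/hr


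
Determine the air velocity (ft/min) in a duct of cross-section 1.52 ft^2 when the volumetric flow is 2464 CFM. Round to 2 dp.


V = 2464 / 1.52 = 1621.05 ft/min

1621.05 ft/min


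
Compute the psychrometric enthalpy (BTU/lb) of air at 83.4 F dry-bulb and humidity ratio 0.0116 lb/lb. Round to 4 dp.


h = 0.24*83.4 + 0.0116*(1061+0.444*83.4) = 32.7531 BTU/lb

32.7531 BTU/lb


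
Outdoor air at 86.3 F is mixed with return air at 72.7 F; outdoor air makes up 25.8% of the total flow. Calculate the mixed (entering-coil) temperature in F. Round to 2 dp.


T_mix = 72.7 + (25.8/100)*(86.3-72.7) = 76.21 F

76.21 F


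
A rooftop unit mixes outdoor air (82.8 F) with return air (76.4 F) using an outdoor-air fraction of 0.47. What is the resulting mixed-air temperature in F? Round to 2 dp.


T_mix = 0.47*82.8 + 0.53*76.4 = 79.41 F

79.41 F


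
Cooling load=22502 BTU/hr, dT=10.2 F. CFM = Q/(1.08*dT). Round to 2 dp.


CFM = 22502 / (1.08 * 10.2) = 2042.67

2042.67 CFM


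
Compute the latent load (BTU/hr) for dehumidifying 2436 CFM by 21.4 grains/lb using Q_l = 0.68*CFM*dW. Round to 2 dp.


Q = 0.68 * 2436 * 21.4 = 35448.67 BTU/hr

35448.67 BTU/hr


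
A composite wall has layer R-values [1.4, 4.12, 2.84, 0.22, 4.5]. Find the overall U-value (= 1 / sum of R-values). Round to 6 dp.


R_total = 1.4 + 4.12 + 2.84 + 0.22 + 4.5 = 13.08
U = 1/13.08 = 0.076453

0.076453


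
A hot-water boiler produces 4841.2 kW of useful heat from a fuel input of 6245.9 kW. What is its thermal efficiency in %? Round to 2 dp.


eta = (4841.2/6245.9)*100 = 77.51 %

77.51 %


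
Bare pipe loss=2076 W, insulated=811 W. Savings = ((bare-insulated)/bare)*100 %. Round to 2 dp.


Savings = ((2076-811)/2076)*100 = 60.93 %

60.93 %


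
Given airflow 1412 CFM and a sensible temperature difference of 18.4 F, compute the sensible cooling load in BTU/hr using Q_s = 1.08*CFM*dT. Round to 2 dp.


Q = 1.08 * 1412 * 18.4 = 28059.26 BTU/hr

28059.26 BTU/hr


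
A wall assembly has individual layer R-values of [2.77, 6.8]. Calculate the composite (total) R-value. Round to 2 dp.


R_total = 2.77 + 6.8 = 9.57

9.57


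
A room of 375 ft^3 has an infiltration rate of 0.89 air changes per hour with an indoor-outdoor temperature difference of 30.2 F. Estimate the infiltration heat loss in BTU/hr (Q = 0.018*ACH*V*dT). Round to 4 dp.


Q = 0.018 * 0.89 * 375 * 30.2 = 181.4265 BTU/hr

181.4265 BTU/hr


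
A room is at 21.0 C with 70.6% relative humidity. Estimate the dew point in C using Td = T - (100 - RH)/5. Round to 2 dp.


Td = 21.0 - (100-70.6)/5 = 15.12 C

15.12 C


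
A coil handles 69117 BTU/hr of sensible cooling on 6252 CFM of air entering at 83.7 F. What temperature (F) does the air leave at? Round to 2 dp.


dT = 69117/(1.08*6252) = 10.2363
T_leave = 83.7 - 10.2363 = 73.46 F

73.46 F


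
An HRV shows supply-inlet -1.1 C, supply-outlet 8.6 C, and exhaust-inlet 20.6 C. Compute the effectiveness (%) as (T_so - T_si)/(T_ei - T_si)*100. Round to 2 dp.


eff = (8.6-(-1.1))/(20.6-(-1.1))*100 = 44.70 %

44.70 %


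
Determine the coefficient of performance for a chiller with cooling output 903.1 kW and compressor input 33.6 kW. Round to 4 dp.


COP = 903.1 / 33.6 = 26.8780

26.8780


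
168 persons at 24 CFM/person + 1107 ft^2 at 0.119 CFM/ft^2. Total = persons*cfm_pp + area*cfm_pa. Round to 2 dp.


Total = 168*24 + 1107*0.119 = 4163.73 CFM

4163.73 CFM


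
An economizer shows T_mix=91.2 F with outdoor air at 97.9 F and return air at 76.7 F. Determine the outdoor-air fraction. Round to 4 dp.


frac = (91.2 - 76.7) / (97.9 - 76.7) = 0.6840

0.6840


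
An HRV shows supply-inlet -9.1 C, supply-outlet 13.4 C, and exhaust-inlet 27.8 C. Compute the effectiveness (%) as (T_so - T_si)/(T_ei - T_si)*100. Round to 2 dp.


eff = (13.4-(-9.1))/(27.8-(-9.1))*100 = 60.98 %

60.98 %


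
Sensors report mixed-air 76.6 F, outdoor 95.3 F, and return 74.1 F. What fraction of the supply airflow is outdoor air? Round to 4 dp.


frac = (76.6 - 74.1) / (95.3 - 74.1) = 0.1179

0.1179


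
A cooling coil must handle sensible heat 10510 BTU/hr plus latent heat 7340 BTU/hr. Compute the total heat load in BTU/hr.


Qt = 10510 + 7340 = 17850 BTU/hr

17850 BTU/hr


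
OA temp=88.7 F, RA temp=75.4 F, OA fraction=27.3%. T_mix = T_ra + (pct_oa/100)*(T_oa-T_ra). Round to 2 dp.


T_mix = 75.4 + (27.3/100)*(88.7-75.4) = 79.03 F

79.03 F


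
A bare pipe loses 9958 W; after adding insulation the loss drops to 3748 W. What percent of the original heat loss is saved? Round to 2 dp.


Savings = ((9958-3748)/9958)*100 = 62.36 %

62.36 %


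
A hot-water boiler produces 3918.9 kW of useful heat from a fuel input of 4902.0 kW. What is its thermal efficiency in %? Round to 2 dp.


eta = (3918.9/4902.0)*100 = 79.94 %

79.94 %


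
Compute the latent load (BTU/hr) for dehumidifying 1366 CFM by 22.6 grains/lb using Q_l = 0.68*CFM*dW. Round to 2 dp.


Q = 0.68 * 1366 * 22.6 = 20992.69 BTU/hr

20992.69 BTU/hr


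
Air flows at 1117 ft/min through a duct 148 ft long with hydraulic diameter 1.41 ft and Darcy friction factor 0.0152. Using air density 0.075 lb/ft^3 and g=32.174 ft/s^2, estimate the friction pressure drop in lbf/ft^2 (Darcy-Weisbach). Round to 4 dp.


v_fps = 1117/60 = 18.6167 ft/s
dp = 0.0152*(148/1.41)*0.075*18.6167^2/(2*32.174) = 0.6445 lbf/ft^2

0.6445 lbf/ft^2


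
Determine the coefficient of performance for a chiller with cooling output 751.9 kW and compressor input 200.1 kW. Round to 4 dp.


COP = 751.9 / 200.1 = 3.7576

3.7576


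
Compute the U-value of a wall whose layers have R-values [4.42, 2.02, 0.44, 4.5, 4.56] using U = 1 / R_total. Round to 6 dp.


R_total = 4.42 + 2.02 + 0.44 + 4.5 + 4.56 = 15.94
U = 1/15.94 = 0.062735

0.062735


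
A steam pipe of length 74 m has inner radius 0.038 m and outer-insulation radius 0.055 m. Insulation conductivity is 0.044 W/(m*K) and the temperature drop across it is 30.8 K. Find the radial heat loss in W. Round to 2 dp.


Q = 2*pi*0.044*74*30.8/ln(0.055/0.038) = 1704.16 W

1704.16 W


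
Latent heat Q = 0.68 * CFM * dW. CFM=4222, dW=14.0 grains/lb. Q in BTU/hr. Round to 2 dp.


Q = 0.68 * 4222 * 14.0 = 40193.44 BTU/hr

40193.44 BTU/hr


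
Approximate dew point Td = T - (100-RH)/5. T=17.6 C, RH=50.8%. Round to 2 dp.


Td = 17.6 - (100-50.8)/5 = 7.76 C

7.76 C


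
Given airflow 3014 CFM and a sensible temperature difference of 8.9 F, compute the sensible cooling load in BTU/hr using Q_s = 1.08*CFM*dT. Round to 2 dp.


Q = 1.08 * 3014 * 8.9 = 28970.57 BTU/hr

28970.57 BTU/hr


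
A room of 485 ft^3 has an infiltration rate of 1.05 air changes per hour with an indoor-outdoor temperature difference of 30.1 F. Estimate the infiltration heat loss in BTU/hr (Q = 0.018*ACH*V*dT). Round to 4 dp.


Q = 0.018 * 1.05 * 485 * 30.1 = 275.9117 BTU/hr

275.9117 BTU/hr


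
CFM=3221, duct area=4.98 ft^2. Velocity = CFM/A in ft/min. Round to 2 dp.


V = 3221 / 4.98 = 646.79 ft/min

646.79 ft/min


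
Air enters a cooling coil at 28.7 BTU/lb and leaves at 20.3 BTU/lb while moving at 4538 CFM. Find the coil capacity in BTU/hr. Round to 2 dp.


Q = 4.5 * 4538 * (28.7 - 20.3) = 171536.40 BTU/hr

171536.40 BTU/hr


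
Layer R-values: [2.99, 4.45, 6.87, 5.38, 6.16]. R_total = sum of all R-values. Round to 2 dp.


R_total = 2.99 + 4.45 + 6.87 + 5.38 + 6.16 = 25.85

25.85


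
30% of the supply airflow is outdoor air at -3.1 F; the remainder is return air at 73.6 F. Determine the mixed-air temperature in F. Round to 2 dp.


T_mix = 0.3*(-3.1) + 0.7*73.6 = 50.59 F

50.59 F


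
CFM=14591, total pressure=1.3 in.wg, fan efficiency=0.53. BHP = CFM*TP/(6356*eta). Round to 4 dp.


BHP = 14591 * 1.3 / (6356 * 0.53) = 5.6308 hp

5.6308 hp


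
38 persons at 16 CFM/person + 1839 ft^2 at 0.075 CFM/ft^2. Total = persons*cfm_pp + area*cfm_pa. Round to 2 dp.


Total = 38*16 + 1839*0.075 = 745.93 CFM

745.93 CFM


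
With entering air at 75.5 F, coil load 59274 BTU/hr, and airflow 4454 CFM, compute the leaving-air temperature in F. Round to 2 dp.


dT = 59274/(1.08*4454) = 12.3223
T_leave = 75.5 - 12.3223 = 63.18 F

63.18 F


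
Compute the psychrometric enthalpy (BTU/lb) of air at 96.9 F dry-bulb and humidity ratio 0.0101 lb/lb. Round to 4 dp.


h = 0.24*96.9 + 0.0101*(1061+0.444*96.9) = 34.4066 BTU/lb

34.4066 BTU/lb


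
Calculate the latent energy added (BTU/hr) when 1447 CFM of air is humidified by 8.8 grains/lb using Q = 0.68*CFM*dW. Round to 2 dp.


Q = 0.68 * 1447 * 8.8 = 8658.85 BTU/hr

8658.85 BTU/hr


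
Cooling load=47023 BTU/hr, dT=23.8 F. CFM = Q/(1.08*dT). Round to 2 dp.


CFM = 47023 / (1.08 * 23.8) = 1829.40

1829.40 CFM


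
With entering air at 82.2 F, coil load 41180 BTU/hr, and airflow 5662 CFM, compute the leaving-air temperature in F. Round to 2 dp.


dT = 41180/(1.08*5662) = 6.7343
T_leave = 82.2 - 6.7343 = 75.47 F

75.47 F


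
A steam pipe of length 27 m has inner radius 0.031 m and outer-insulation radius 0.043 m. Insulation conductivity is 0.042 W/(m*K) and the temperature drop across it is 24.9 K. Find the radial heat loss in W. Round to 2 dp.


Q = 2*pi*0.042*27*24.9/ln(0.043/0.031) = 542.20 W

542.20 W


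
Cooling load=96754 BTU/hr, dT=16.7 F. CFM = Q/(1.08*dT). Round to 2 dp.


CFM = 96754 / (1.08 * 16.7) = 5364.49

5364.49 CFM


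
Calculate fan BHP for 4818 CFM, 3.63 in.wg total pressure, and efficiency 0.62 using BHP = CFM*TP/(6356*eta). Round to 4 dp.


BHP = 4818 * 3.63 / (6356 * 0.62) = 4.4381 hp

4.4381 hp


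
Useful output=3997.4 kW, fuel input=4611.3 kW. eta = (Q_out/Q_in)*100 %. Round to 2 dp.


eta = (3997.4/4611.3)*100 = 86.69 %

86.69 %


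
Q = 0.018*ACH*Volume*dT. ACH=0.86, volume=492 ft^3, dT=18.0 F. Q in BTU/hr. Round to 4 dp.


Q = 0.018 * 0.86 * 492 * 18.0 = 137.0909 BTU/hr

137.0909 BTU/hr


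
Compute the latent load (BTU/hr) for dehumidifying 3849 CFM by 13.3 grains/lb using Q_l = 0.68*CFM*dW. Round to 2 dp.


Q = 0.68 * 3849 * 13.3 = 34810.36 BTU/hr

34810.36 BTU/hr


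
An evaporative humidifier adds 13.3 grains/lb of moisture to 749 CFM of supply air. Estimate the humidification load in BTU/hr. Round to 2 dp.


Q = 0.68 * 749 * 13.3 = 6773.96 BTU/hr

6773.96 BTU/hr


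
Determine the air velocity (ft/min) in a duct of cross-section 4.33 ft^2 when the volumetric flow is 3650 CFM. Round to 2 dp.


V = 3650 / 4.33 = 842.96 ft/min

842.96 ft/min


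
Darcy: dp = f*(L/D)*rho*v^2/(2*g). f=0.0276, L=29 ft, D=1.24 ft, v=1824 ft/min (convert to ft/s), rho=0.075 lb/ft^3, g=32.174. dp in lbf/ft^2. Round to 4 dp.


v_fps = 1824/60 = 30.4 ft/s
dp = 0.0276*(29/1.24)*0.075*30.4^2/(2*32.174) = 0.6953 lbf/ft^2

0.6953 lbf/ft^2


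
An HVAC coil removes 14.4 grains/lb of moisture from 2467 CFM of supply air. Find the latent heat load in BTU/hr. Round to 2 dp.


Q = 0.68 * 2467 * 14.4 = 24156.86 BTU/hr

24156.86 BTU/hr


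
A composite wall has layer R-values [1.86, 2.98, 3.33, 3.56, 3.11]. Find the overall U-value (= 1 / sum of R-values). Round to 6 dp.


R_total = 1.86 + 2.98 + 3.33 + 3.56 + 3.11 = 14.84
U = 1/14.84 = 0.067385

0.067385


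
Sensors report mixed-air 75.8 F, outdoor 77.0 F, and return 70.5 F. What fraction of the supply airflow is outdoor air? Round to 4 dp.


frac = (75.8 - 70.5) / (77.0 - 70.5) = 0.8154

0.8154


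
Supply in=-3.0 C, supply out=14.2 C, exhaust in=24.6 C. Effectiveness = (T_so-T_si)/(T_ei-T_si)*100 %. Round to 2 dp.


eff = (14.2-(-3.0))/(24.6-(-3.0))*100 = 62.32 %

62.32 %


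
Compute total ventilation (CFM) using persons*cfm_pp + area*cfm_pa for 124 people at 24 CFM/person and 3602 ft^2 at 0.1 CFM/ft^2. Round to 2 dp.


Total = 124*24 + 3602*0.1 = 3336.20 CFM

3336.20 CFM


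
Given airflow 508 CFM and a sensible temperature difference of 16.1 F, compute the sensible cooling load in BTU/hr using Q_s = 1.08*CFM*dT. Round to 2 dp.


Q = 1.08 * 508 * 16.1 = 8833.10 BTU/hr

8833.10 BTU/hr


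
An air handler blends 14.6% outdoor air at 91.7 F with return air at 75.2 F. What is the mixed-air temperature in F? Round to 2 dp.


T_mix = 75.2 + (14.6/100)*(91.7-75.2) = 77.61 F

77.61 F


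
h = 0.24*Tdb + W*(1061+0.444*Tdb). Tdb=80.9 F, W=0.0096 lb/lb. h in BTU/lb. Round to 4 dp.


h = 0.24*80.9 + 0.0096*(1061+0.444*80.9) = 29.9464 BTU/lb

29.9464 BTU/lb


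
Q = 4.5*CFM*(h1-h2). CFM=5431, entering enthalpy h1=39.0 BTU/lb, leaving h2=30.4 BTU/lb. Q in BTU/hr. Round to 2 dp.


Q = 4.5 * 5431 * (39.0 - 30.4) = 210179.70 BTU/hr

210179.70 BTU/hr


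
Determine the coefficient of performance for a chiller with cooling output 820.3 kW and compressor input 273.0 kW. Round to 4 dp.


COP = 820.3 / 273.0 = 3.0048

3.0048


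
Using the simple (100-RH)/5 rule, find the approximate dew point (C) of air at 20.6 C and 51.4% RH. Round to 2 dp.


Td = 20.6 - (100-51.4)/5 = 10.88 C

10.88 C


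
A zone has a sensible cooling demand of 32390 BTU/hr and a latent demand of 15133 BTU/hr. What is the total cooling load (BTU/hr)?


Qt = 32390 + 15133 = 47523 BTU/hr

47523 BTU/hr


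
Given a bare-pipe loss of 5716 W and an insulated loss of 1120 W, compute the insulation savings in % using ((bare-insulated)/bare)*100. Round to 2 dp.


Savings = ((5716-1120)/5716)*100 = 80.41 %

80.41 %


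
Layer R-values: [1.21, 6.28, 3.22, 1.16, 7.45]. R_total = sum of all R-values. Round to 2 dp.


R_total = 1.21 + 6.28 + 3.22 + 1.16 + 7.45 = 19.32

19.32


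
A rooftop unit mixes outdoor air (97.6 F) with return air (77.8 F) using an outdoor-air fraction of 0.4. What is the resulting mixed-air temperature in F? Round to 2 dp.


T_mix = 0.4*97.6 + 0.6*77.8 = 85.72 F

85.72 F


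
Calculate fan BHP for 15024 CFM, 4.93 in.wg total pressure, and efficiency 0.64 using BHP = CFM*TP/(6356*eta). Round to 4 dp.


BHP = 15024 * 4.93 / (6356 * 0.64) = 18.2083 hp

18.2083 hp


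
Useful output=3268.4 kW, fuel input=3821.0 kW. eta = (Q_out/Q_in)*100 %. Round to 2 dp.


eta = (3268.4/3821.0)*100 = 85.54 %

85.54 %


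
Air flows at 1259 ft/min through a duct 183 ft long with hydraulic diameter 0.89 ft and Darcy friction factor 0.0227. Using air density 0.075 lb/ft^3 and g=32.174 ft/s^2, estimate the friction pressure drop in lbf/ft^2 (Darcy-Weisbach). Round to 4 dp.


v_fps = 1259/60 = 20.9833 ft/s
dp = 0.0227*(183/0.89)*0.075*20.9833^2/(2*32.174) = 2.3953 lbf/ft^2

2.3953 lbf/ft^2


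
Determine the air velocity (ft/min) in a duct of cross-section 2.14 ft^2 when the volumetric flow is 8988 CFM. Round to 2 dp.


V = 8988 / 2.14 = 4200.00 ft/min

4200.00 ft/min


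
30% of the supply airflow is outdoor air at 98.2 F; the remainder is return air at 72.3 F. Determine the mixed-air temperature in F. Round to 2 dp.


T_mix = 0.3*98.2 + 0.7*72.3 = 80.07 F

80.07 F


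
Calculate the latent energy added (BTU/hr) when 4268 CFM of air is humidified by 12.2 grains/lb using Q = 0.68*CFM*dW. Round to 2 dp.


Q = 0.68 * 4268 * 12.2 = 35407.33 BTU/hr

35407.33 BTU/hr


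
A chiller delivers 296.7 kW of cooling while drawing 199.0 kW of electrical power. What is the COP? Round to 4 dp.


COP = 296.7 / 199.0 = 1.4910

1.4910


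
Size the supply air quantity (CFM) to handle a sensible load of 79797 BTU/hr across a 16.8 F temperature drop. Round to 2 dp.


CFM = 79797 / (1.08 * 16.8) = 4397.98

4397.98 CFM


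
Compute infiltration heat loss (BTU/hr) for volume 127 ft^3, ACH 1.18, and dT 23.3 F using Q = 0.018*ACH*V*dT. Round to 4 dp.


Q = 0.018 * 1.18 * 127 * 23.3 = 62.8513 BTU/hr

62.8513 BTU/hr


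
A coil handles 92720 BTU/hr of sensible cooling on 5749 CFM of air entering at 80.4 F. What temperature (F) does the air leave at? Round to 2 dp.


dT = 92720/(1.08*5749) = 14.9334
T_leave = 80.4 - 14.9334 = 65.47 F

65.47 F


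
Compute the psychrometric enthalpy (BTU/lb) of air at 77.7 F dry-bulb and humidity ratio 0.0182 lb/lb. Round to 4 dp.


h = 0.24*77.7 + 0.0182*(1061+0.444*77.7) = 38.5861 BTU/lb

38.5861 BTU/lb


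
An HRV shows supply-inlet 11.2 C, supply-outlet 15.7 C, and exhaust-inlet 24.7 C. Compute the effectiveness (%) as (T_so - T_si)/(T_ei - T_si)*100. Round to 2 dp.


eff = (15.7-11.2)/(24.7-11.2)*100 = 33.33 %

33.33 %


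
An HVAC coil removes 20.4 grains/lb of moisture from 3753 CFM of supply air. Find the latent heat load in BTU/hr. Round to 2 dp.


Q = 0.68 * 3753 * 20.4 = 52061.62 BTU/hr

52061.62 BTU/hr


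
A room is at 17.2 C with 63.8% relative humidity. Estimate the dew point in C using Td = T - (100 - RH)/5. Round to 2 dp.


Td = 17.2 - (100-63.8)/5 = 9.96 C

9.96 C


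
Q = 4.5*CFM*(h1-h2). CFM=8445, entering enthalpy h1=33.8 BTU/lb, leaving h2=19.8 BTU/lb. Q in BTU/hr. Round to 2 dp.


Q = 4.5 * 8445 * (33.8 - 19.8) = 532035.00 BTU/hr

532035.00 BTU/hr


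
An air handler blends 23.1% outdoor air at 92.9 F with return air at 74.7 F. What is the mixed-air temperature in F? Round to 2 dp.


T_mix = 74.7 + (23.1/100)*(92.9-74.7) = 78.90 F

78.90 F


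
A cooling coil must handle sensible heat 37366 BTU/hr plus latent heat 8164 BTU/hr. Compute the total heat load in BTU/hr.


Qt = 37366 + 8164 = 45530 BTU/hr

45530 BTU/hr


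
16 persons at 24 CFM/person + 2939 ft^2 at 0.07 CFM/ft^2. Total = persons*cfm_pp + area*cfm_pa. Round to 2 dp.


Total = 16*24 + 2939*0.07 = 589.73 CFM

589.73 CFM


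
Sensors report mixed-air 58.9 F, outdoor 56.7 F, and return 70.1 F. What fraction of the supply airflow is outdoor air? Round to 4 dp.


frac = (58.9 - 70.1) / (56.7 - 70.1) = 0.8358

0.8358


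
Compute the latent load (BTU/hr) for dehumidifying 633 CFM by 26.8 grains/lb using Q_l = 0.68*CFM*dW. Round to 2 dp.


Q = 0.68 * 633 * 26.8 = 11535.79 BTU/hr

11535.79 BTU/hr


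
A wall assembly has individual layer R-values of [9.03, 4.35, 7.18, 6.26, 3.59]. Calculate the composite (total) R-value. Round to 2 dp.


R_total = 9.03 + 4.35 + 7.18 + 6.26 + 3.59 = 30.41

30.41


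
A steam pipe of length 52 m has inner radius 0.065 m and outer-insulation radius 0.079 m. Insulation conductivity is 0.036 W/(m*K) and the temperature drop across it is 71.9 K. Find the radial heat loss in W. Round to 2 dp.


Q = 2*pi*0.036*52*71.9/ln(0.079/0.065) = 4335.56 W

4335.56 W


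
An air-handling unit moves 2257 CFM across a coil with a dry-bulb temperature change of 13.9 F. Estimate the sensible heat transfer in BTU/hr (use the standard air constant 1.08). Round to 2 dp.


Q = 1.08 * 2257 * 13.9 = 33882.08 BTU/hr

33882.08 BTU/hr


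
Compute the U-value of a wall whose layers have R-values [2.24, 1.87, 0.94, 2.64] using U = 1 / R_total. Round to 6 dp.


R_total = 2.24 + 1.87 + 0.94 + 2.64 = 7.69
U = 1/7.69 = 0.130039

0.130039


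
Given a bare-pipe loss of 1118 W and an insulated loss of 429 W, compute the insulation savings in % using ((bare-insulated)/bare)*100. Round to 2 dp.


Savings = ((1118-429)/1118)*100 = 61.63 %

61.63 %


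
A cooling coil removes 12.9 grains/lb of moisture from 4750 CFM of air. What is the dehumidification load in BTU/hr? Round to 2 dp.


Q = 0.68 * 4750 * 12.9 = 41667.00 BTU/hr

41667.00 BTU/hr


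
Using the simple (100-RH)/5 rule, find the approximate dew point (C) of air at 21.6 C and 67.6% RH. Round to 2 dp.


Td = 21.6 - (100-67.6)/5 = 15.12 C

15.12 C


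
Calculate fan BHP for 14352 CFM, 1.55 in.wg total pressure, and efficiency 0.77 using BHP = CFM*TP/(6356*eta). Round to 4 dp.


BHP = 14352 * 1.55 / (6356 * 0.77) = 4.5454 hp

4.5454 hp


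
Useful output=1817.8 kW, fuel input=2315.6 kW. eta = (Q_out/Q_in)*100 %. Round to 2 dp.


eta = (1817.8/2315.6)*100 = 78.50 %

78.50 %


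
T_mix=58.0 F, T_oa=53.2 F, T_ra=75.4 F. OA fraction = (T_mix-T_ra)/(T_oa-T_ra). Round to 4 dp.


frac = (58.0 - 75.4) / (53.2 - 75.4) = 0.7838

0.7838


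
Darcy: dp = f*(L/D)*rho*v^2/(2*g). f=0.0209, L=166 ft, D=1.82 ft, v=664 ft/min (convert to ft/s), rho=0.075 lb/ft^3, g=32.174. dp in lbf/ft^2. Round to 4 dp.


v_fps = 664/60 = 11.0667 ft/s
dp = 0.0209*(166/1.82)*0.075*11.0667^2/(2*32.174) = 0.2721 lbf/ft^2

0.2721 lbf/ft^2


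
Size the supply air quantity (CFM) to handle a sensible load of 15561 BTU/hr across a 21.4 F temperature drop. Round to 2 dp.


CFM = 15561 / (1.08 * 21.4) = 673.29

673.29 CFM


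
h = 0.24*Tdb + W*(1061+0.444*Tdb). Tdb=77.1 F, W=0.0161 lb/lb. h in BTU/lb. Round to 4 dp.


h = 0.24*77.1 + 0.0161*(1061+0.444*77.1) = 36.1372 BTU/lb

36.1372 BTU/lb


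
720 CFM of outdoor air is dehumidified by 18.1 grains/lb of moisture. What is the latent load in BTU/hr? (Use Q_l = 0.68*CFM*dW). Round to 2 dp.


Q = 0.68 * 720 * 18.1 = 8861.76 BTU/hr

8861.76 BTU/hr


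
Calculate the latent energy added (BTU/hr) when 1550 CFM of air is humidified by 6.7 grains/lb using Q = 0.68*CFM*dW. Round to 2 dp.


Q = 0.68 * 1550 * 6.7 = 7061.80 BTU/hr

7061.80 BTU/hr


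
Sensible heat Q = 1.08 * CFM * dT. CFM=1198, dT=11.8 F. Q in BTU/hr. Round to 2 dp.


Q = 1.08 * 1198 * 11.8 = 15267.31 BTU/hr

15267.31 BTU/hr


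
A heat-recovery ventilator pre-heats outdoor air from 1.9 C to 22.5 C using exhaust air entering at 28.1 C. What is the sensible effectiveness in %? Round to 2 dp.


eff = (22.5-1.9)/(28.1-1.9)*100 = 78.63 %

78.63 %


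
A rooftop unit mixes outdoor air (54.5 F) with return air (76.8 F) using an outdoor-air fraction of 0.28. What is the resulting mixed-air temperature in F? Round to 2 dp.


T_mix = 0.28*54.5 + 0.72*76.8 = 70.56 F

70.56 F


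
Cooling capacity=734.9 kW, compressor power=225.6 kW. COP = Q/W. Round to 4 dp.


COP = 734.9 / 225.6 = 3.2575

3.2575


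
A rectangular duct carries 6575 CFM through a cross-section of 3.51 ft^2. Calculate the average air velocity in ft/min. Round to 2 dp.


V = 6575 / 3.51 = 1873.22 ft/min

1873.22 ft/min


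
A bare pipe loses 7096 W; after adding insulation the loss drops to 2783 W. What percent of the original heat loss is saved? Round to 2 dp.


Savings = ((7096-2783)/7096)*100 = 60.78 %

60.78 %


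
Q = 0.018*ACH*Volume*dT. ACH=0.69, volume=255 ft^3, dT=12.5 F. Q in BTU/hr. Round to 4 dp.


Q = 0.018 * 0.69 * 255 * 12.5 = 39.5888 BTU/hr

39.5888 BTU/hr


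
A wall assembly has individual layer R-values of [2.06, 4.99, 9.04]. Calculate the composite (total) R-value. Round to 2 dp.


R_total = 2.06 + 4.99 + 9.04 = 16.09

16.09


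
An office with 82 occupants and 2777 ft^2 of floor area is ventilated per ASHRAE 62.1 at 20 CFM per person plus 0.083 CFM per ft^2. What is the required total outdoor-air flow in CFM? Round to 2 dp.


Total = 82*20 + 2777*0.083 = 1870.49 CFM

1870.49 CFM


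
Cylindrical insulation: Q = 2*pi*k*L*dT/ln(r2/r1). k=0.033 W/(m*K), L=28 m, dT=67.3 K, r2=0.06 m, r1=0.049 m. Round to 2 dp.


Q = 2*pi*0.033*28*67.3/ln(0.06/0.049) = 1929.26 W

1929.26 W


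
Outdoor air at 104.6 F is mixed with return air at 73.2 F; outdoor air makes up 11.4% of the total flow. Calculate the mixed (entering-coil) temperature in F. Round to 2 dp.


T_mix = 73.2 + (11.4/100)*(104.6-73.2) = 76.78 F

76.78 F


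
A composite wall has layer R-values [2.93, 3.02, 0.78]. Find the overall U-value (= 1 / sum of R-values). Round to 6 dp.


R_total = 2.93 + 3.02 + 0.78 = 6.73
U = 1/6.73 = 0.148588

0.148588


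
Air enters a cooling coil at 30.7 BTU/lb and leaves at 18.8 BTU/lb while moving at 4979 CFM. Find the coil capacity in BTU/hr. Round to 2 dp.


Q = 4.5 * 4979 * (30.7 - 18.8) = 266625.45 BTU/hr

266625.45 BTU/hr


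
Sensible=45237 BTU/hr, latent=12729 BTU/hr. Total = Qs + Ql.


Qt = 45237 + 12729 = 57966 BTU/hr

57966 BTU/hr


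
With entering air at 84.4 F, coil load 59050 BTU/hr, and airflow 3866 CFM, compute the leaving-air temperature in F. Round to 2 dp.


dT = 59050/(1.08*3866) = 14.1428
T_leave = 84.4 - 14.1428 = 70.26 F

70.26 F


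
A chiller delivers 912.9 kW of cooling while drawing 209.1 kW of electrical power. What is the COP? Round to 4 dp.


COP = 912.9 / 209.1 = 4.3659

4.3659


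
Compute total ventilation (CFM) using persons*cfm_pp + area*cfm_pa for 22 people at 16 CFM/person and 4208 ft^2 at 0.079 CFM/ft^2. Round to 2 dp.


Total = 22*16 + 4208*0.079 = 684.43 CFM

684.43 CFM


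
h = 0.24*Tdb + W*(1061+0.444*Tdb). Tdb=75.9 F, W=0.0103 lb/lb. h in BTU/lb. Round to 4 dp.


h = 0.24*75.9 + 0.0103*(1061+0.444*75.9) = 29.4914 BTU/lb

29.4914 BTU/lb


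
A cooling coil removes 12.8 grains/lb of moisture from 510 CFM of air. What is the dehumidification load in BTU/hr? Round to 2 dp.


Q = 0.68 * 510 * 12.8 = 4439.04 BTU/hr

4439.04 BTU/hr


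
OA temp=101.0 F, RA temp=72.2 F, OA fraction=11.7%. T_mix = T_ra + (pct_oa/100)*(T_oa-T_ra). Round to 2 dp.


T_mix = 72.2 + (11.7/100)*(101.0-72.2) = 75.57 F

75.57 F


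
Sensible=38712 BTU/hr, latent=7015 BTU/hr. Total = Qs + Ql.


Qt = 38712 + 7015 = 45727 BTU/hr

45727 BTU/hr


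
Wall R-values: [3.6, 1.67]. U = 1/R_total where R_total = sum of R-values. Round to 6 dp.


R_total = 3.6 + 1.67 = 5.27
U = 1/5.27 = 0.189753

0.189753


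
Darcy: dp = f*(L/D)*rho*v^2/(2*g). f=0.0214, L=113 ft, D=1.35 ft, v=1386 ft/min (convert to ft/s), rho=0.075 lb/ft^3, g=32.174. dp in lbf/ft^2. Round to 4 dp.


v_fps = 1386/60 = 23.1 ft/s
dp = 0.0214*(113/1.35)*0.075*23.1^2/(2*32.174) = 1.1141 lbf/ft^2

1.1141 lbf/ft^2


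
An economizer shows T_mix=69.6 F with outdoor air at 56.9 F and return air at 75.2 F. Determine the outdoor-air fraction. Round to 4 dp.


frac = (69.6 - 75.2) / (56.9 - 75.2) = 0.3060

0.3060


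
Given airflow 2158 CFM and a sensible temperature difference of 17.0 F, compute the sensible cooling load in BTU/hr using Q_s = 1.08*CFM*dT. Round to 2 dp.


Q = 1.08 * 2158 * 17.0 = 39620.88 BTU/hr

39620.88 BTU/hr


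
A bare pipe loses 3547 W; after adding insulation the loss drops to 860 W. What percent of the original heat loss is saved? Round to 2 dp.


Savings = ((3547-860)/3547)*100 = 75.75 %

75.75 %


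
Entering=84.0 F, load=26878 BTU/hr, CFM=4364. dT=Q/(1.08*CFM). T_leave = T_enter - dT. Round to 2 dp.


dT = 26878/(1.08*4364) = 5.7028
T_leave = 84.0 - 5.7028 = 78.30 F

78.30 F


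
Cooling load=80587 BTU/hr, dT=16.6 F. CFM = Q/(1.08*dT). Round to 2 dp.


CFM = 80587 / (1.08 * 16.6) = 4495.04

4495.04 CFM


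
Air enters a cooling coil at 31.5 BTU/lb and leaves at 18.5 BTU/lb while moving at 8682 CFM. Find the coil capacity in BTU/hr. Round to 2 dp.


Q = 4.5 * 8682 * (31.5 - 18.5) = 507897.00 BTU/hr

507897.00 BTU/hr


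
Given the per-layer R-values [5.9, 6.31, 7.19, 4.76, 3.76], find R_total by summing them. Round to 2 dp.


R_total = 5.9 + 6.31 + 7.19 + 4.76 + 3.76 = 27.92

27.92


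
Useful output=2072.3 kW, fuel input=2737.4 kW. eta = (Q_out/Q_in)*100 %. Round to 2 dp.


eta = (2072.3/2737.4)*100 = 75.70 %

75.70 %


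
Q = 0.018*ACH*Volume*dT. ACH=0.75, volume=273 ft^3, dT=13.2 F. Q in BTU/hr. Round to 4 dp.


Q = 0.018 * 0.75 * 273 * 13.2 = 48.6486 BTU/hr

48.6486 BTU/hr


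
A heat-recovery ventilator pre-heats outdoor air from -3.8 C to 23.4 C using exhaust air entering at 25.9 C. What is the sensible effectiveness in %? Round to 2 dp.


eff = (23.4-(-3.8))/(25.9-(-3.8))*100 = 91.58 %

91.58 %


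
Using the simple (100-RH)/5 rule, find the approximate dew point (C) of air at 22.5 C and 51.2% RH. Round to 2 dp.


Td = 22.5 - (100-51.2)/5 = 12.74 C

12.74 C


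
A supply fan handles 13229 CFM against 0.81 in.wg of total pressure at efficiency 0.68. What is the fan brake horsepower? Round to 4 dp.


BHP = 13229 * 0.81 / (6356 * 0.68) = 2.4792 hp

2.4792 hp


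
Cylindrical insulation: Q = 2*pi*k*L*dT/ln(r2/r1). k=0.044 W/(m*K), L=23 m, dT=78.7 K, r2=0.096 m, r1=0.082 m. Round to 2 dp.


Q = 2*pi*0.044*23*78.7/ln(0.096/0.082) = 3174.67 W

3174.67 W


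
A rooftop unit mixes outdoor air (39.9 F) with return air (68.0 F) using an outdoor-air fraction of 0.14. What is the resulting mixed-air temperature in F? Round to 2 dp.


T_mix = 0.14*39.9 + 0.86*68.0 = 64.07 F

64.07 F


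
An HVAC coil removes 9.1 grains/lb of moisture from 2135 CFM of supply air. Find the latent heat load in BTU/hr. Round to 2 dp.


Q = 0.68 * 2135 * 9.1 = 13211.38 BTU/hr

13211.38 BTU/hr


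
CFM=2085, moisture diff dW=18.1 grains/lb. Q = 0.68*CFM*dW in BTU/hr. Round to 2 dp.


Q = 0.68 * 2085 * 18.1 = 25662.18 BTU/hr

25662.18 BTU/hr


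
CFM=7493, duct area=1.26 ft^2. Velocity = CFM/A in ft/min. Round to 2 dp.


V = 7493 / 1.26 = 5946.83 ft/min

5946.83 ft/min


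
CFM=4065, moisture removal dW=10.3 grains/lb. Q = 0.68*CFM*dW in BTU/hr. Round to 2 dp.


Q = 0.68 * 4065 * 10.3 = 28471.26 BTU/hr

28471.26 BTU/hr


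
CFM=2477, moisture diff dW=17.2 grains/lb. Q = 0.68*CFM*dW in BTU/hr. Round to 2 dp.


Q = 0.68 * 2477 * 17.2 = 28970.99 BTU/hr

28970.99 BTU/hr


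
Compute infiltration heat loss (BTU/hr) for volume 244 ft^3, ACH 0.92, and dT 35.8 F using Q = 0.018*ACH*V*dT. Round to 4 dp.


Q = 0.018 * 0.92 * 244 * 35.8 = 144.6549 BTU/hr

144.6549 BTU/hr


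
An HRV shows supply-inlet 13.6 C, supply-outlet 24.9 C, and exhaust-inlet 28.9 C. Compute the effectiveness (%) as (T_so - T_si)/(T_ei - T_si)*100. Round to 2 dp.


eff = (24.9-13.6)/(28.9-13.6)*100 = 73.86 %

73.86 %


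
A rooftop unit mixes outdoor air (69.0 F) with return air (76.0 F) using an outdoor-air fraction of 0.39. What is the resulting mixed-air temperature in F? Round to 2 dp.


T_mix = 0.39*69.0 + 0.61*76.0 = 73.27 F

73.27 F


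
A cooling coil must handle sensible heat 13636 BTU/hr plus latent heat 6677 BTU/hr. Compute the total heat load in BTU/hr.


Qt = 13636 + 6677 = 20313 BTU/hr

20313 BTU/hr


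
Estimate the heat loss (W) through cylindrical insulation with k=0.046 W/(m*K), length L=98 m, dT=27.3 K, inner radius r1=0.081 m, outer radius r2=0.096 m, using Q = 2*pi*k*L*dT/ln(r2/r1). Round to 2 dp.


Q = 2*pi*0.046*98*27.3/ln(0.096/0.081) = 4551.30 W

4551.30 W


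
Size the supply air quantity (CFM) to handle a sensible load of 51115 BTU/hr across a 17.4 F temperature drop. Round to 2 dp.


CFM = 51115 / (1.08 * 17.4) = 2720.04

2720.04 CFM


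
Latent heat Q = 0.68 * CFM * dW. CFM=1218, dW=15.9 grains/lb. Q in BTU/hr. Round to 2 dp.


Q = 0.68 * 1218 * 15.9 = 13169.02 BTU/hr

13169.02 BTU/hr


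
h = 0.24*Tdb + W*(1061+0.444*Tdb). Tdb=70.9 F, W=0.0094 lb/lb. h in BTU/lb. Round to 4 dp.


h = 0.24*70.9 + 0.0094*(1061+0.444*70.9) = 27.2853 BTU/lb

27.2853 BTU/lb


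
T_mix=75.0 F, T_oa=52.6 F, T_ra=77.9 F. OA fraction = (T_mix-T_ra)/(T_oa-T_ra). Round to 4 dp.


frac = (75.0 - 77.9) / (52.6 - 77.9) = 0.1146

0.1146


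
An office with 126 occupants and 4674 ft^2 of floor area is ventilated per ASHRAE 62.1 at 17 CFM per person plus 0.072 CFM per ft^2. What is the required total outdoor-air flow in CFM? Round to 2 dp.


Total = 126*17 + 4674*0.072 = 2478.53 CFM

2478.53 CFM


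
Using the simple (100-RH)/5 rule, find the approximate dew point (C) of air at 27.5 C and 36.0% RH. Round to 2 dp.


Td = 27.5 - (100-36.0)/5 = 14.70 C

14.70 C


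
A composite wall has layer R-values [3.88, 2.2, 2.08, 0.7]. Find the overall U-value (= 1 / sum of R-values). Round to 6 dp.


R_total = 3.88 + 2.2 + 2.08 + 0.7 = 8.86
U = 1/8.86 = 0.112867

0.112867


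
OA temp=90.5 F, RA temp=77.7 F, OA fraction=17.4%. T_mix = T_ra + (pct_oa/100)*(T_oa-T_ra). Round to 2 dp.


T_mix = 77.7 + (17.4/100)*(90.5-77.7) = 79.93 F

79.93 F


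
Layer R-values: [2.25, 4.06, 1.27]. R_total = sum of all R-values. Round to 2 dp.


R_total = 2.25 + 4.06 + 1.27 = 7.58

7.58


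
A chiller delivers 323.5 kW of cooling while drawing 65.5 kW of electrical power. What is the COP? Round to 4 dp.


COP = 323.5 / 65.5 = 4.9389

4.9389
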